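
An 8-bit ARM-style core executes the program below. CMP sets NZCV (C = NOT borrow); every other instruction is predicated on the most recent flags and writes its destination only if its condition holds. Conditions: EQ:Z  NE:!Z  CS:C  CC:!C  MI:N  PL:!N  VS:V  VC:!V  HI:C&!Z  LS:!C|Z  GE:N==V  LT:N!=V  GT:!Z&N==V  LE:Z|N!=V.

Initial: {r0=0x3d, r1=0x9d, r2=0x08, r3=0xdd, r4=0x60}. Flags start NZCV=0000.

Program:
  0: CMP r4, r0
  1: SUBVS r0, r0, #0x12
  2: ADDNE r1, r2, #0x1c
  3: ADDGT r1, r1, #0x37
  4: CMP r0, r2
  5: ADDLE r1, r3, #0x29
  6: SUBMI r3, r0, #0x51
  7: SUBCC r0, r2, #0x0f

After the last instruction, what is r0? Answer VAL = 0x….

VAL = 0x3d

0: ✓ CMP  NZCV=0010
1: · SUBVS
2: ✓ ADDNE  r1←0x24
3: ✓ ADDGT  r1←0x5b
4: ✓ CMP  NZCV=0010
5: · ADDLE
6: · SUBMI
7: · SUBCC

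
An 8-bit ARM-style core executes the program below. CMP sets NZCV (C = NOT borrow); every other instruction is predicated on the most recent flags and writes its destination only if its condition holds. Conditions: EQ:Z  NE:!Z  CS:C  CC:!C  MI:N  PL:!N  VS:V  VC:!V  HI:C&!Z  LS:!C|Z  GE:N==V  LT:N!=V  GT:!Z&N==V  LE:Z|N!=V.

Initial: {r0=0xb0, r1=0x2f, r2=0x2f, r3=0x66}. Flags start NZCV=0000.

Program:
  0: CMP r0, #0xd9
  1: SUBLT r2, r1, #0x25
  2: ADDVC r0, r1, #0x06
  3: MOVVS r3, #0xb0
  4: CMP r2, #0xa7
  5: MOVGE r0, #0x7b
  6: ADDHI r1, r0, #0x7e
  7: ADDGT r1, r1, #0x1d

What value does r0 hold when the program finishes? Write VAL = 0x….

VAL = 0x7b

[0] flags=1000 → (cmp)
[1] flags=1000 LT?T → r2=0x0a
[2] flags=1000 VC?T → r0=0x35
[3] flags=1000 VS?F → skip
[4] flags=0000 → (cmp)
[5] flags=0000 GE?T → r0=0x7b
[6] flags=0000 HI?F → skip
[7] flags=0000 GT?T → r1=0x4c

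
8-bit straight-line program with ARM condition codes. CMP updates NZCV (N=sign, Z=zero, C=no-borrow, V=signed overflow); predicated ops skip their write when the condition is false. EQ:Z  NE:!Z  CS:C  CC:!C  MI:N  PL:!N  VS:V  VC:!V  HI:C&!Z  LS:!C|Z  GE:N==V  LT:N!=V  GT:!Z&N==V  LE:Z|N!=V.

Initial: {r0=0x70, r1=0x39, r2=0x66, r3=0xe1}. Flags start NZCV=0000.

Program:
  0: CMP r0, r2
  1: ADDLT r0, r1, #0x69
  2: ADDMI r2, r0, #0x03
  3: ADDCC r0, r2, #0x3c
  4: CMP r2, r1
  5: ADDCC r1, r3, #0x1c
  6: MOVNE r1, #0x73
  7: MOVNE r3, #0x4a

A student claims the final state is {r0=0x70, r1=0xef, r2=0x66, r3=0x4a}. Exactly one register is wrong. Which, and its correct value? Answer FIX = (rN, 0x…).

0: ✓ CMP  NZCV=0010
1: · ADDLT
2: · ADDMI
3: · ADDCC
4: ✓ CMP  NZCV=0010
5: · ADDCC
6: ✓ MOVNE  r1←0x73
7: ✓ MOVNE  r3←0x4a

FIX = (r1, 0x73)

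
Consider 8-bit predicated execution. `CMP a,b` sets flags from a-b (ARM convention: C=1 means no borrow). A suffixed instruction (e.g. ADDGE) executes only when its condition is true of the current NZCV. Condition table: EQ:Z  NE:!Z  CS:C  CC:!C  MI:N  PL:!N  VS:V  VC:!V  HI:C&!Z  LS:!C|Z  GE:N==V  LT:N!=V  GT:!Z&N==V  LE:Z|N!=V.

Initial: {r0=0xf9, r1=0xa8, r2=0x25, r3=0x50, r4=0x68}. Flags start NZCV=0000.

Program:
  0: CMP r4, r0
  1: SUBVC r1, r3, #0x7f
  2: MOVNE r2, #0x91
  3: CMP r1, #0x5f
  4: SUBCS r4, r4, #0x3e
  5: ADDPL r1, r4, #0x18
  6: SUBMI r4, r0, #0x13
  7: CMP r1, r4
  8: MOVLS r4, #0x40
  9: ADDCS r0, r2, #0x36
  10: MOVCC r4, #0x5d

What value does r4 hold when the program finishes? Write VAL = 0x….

0: ✓ CMP  NZCV=0000
1: ✓ SUBVC  r1←0xd1
2: ✓ MOVNE  r2←0x91
3: ✓ CMP  NZCV=0011
4: ✓ SUBCS  r4←0x2a
5: ✓ ADDPL  r1←0x42
6: · SUBMI
7: ✓ CMP  NZCV=0010
8: · MOVLS
9: ✓ ADDCS  r0←0xc7
10: · MOVCC

VAL = 0x2a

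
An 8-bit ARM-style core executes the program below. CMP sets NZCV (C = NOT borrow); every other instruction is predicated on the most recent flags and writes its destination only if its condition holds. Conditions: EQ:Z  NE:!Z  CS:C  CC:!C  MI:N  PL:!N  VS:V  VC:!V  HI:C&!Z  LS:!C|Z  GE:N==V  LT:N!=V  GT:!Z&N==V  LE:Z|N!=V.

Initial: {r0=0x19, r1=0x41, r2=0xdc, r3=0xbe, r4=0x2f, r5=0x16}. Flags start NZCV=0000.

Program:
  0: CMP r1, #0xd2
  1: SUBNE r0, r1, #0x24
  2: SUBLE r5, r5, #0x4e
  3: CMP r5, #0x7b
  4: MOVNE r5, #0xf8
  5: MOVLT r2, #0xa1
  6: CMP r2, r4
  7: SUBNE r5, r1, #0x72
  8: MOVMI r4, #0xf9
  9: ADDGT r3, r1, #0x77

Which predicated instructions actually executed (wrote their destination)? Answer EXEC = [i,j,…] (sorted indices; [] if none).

EXEC = [1,4,5,7]

[0] flags=0000 → (cmp)
[1] flags=0000 NE?T → r0=0x1d
[2] flags=0000 LE?F → skip
[3] flags=1000 → (cmp)
[4] flags=1000 NE?T → r5=0xf8
[5] flags=1000 LT?T → r2=0xa1
[6] flags=0011 → (cmp)
[7] flags=0011 NE?T → r5=0xcf
[8] flags=0011 MI?F → skip
[9] flags=0011 GT?F → skip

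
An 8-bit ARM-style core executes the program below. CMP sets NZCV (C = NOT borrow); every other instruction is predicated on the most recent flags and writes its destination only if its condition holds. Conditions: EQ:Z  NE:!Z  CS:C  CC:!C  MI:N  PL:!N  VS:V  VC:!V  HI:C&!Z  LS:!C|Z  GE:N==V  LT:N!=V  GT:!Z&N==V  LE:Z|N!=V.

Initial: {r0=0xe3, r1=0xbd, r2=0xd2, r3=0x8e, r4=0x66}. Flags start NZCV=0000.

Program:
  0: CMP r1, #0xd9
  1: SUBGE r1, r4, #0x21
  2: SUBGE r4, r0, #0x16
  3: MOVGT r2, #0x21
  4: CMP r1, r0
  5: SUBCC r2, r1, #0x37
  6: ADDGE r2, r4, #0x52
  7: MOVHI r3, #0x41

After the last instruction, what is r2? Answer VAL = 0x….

VAL = 0x86

0: ✓ CMP  NZCV=1000
1: · SUBGE
2: · SUBGE
3: · MOVGT
4: ✓ CMP  NZCV=1000
5: ✓ SUBCC  r2←0x86
6: · ADDGE
7: · MOVHI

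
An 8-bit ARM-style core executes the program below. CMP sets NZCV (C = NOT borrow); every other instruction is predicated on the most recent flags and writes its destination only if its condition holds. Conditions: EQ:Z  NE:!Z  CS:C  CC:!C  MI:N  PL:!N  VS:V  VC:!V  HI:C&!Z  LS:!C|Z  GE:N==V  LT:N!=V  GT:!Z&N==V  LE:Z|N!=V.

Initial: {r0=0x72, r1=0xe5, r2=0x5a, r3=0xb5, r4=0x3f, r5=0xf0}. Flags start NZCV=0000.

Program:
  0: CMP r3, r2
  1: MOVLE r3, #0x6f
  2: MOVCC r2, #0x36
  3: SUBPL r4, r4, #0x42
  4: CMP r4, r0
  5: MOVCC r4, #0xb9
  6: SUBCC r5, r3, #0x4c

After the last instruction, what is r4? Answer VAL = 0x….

0: ✓ CMP  NZCV=0011
1: ✓ MOVLE  r3←0x6f
2: · MOVCC
3: ✓ SUBPL  r4←0xfd
4: ✓ CMP  NZCV=1010
5: · MOVCC
6: · SUBCC

VAL = 0xfd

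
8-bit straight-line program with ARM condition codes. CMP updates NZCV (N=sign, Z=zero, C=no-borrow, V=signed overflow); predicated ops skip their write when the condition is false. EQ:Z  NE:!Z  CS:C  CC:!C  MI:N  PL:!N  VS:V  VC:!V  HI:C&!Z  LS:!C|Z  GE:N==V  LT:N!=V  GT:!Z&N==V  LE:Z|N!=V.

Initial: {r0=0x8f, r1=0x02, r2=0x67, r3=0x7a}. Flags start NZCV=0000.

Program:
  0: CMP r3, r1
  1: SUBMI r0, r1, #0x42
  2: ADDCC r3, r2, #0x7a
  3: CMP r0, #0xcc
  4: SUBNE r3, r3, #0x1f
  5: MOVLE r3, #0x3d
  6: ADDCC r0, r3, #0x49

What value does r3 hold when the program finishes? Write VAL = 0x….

[0] flags=0010 → (cmp)
[1] flags=0010 MI?F → skip
[2] flags=0010 CC?F → skip
[3] flags=1000 → (cmp)
[4] flags=1000 NE?T → r3=0x5b
[5] flags=1000 LE?T → r3=0x3d
[6] flags=1000 CC?T → r0=0x86

VAL = 0x3d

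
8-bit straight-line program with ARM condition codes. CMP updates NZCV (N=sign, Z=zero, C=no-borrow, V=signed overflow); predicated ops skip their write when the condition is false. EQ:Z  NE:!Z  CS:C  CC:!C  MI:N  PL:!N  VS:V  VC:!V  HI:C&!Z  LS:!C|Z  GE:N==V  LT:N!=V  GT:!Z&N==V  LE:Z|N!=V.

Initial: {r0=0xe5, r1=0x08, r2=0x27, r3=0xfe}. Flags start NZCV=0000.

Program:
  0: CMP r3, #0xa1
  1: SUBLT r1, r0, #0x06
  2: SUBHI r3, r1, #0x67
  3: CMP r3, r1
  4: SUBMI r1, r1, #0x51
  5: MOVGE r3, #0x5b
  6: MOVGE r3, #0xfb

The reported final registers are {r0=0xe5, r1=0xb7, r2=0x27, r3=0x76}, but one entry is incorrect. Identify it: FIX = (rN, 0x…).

FIX = (r3, 0xa1)

[0] flags=0010 → (cmp)
[1] flags=0010 LT?F → skip
[2] flags=0010 HI?T → r3=0xa1
[3] flags=1010 → (cmp)
[4] flags=1010 MI?T → r1=0xb7
[5] flags=1010 GE?F → skip
[6] flags=1010 GE?F → skip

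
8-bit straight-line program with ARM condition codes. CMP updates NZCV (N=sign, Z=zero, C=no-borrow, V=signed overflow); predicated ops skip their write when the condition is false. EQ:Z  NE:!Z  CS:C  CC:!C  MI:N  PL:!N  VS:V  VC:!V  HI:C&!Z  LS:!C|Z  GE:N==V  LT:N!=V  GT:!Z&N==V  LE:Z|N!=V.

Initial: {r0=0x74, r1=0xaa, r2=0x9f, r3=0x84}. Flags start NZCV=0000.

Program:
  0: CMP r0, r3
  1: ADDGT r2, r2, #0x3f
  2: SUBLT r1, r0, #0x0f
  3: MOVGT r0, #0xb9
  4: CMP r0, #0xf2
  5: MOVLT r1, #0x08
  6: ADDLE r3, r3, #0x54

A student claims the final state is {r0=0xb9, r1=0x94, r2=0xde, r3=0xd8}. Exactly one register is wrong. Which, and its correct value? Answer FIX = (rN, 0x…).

FIX = (r1, 0x08)

0: ✓ CMP  NZCV=1001
1: ✓ ADDGT  r2←0xde
2: · SUBLT
3: ✓ MOVGT  r0←0xb9
4: ✓ CMP  NZCV=1000
5: ✓ MOVLT  r1←0x08
6: ✓ ADDLE  r3←0xd8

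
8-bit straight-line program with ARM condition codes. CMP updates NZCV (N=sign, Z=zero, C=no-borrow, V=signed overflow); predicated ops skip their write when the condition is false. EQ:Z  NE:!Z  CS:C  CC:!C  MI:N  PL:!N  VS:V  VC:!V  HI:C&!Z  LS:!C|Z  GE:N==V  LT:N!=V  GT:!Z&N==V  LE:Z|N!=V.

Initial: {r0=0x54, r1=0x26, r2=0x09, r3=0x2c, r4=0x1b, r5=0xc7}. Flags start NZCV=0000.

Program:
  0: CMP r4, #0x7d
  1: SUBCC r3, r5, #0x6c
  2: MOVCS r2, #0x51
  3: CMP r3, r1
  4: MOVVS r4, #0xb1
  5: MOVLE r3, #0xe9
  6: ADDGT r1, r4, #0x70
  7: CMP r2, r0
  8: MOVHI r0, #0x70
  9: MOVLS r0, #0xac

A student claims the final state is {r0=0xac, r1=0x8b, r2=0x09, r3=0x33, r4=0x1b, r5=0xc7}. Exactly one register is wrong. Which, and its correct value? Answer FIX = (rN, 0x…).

FIX = (r3, 0x5b)

[0] flags=1000 → (cmp)
[1] flags=1000 CC?T → r3=0x5b
[2] flags=1000 CS?F → skip
[3] flags=0010 → (cmp)
[4] flags=0010 VS?F → skip
[5] flags=0010 LE?F → skip
[6] flags=0010 GT?T → r1=0x8b
[7] flags=1000 → (cmp)
[8] flags=1000 HI?F → skip
[9] flags=1000 LS?T → r0=0xac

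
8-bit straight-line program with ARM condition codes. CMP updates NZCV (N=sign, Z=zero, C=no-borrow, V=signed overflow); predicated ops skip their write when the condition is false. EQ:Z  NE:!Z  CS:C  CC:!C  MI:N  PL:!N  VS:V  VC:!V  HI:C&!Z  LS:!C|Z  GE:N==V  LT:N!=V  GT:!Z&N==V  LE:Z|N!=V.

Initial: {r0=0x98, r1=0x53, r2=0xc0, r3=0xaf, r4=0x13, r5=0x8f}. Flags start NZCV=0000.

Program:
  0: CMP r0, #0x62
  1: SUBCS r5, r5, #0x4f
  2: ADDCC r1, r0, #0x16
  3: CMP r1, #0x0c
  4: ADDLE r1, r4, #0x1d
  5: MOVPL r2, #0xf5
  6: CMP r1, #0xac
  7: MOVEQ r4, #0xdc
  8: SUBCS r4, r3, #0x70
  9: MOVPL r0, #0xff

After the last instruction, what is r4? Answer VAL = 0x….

[0] flags=0011 → (cmp)
[1] flags=0011 CS?T → r5=0x40
[2] flags=0011 CC?F → skip
[3] flags=0010 → (cmp)
[4] flags=0010 LE?F → skip
[5] flags=0010 PL?T → r2=0xf5
[6] flags=1001 → (cmp)
[7] flags=1001 EQ?F → skip
[8] flags=1001 CS?F → skip
[9] flags=1001 PL?F → skip

VAL = 0x13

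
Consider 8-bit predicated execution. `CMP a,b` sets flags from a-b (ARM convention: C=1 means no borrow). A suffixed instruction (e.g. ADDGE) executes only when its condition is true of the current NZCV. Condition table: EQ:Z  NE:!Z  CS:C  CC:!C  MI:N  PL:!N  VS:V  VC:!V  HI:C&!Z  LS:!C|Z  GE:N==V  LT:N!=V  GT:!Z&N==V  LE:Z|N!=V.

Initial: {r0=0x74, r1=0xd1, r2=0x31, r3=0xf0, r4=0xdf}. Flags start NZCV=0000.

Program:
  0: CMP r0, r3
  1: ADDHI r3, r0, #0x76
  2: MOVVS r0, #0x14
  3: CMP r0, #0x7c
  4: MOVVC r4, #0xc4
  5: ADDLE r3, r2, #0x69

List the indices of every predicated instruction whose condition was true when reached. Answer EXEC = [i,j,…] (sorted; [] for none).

EXEC = [2,4,5]

[0] flags=1001 → (cmp)
[1] flags=1001 HI?F → skip
[2] flags=1001 VS?T → r0=0x14
[3] flags=1000 → (cmp)
[4] flags=1000 VC?T → r4=0xc4
[5] flags=1000 LE?T → r3=0x9a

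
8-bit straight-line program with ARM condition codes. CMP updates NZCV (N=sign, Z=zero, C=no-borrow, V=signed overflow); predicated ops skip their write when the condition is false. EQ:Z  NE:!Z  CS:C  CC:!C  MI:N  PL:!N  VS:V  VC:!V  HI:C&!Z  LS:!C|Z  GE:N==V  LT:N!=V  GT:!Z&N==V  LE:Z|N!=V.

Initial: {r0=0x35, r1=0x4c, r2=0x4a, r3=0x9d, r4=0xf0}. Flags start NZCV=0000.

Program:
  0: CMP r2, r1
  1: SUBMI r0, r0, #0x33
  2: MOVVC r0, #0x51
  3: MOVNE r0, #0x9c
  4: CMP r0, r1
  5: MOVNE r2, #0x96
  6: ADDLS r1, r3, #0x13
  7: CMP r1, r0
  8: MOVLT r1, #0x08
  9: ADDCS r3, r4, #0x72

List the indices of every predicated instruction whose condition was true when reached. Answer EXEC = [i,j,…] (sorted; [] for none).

EXEC = [1,2,3,5]

[0] flags=1000 → (cmp)
[1] flags=1000 MI?T → r0=0x02
[2] flags=1000 VC?T → r0=0x51
[3] flags=1000 NE?T → r0=0x9c
[4] flags=0011 → (cmp)
[5] flags=0011 NE?T → r2=0x96
[6] flags=0011 LS?F → skip
[7] flags=1001 → (cmp)
[8] flags=1001 LT?F → skip
[9] flags=1001 CS?F → skip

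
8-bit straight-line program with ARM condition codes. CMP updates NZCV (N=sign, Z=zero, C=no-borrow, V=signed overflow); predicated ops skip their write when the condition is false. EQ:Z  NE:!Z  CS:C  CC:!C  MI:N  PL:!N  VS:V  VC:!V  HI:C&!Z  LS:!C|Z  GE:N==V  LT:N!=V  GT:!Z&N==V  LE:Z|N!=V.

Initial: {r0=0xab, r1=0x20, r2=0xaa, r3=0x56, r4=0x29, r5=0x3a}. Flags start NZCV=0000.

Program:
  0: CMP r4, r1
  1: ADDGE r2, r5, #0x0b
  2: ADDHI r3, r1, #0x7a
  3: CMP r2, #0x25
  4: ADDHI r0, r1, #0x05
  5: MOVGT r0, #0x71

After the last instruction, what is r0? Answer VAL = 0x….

[0] flags=0010 → (cmp)
[1] flags=0010 GE?T → r2=0x45
[2] flags=0010 HI?T → r3=0x9a
[3] flags=0010 → (cmp)
[4] flags=0010 HI?T → r0=0x25
[5] flags=0010 GT?T → r0=0x71

VAL = 0x71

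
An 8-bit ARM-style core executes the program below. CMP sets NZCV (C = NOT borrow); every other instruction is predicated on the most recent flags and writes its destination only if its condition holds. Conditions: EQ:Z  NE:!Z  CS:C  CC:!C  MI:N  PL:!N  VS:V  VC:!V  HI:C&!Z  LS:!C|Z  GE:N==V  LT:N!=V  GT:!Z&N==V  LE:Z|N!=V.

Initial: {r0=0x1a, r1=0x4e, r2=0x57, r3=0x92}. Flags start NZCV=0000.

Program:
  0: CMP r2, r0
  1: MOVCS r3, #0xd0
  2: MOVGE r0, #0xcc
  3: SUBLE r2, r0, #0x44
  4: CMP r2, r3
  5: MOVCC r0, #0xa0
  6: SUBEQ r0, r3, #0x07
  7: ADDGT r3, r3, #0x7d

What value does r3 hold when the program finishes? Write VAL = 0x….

[0] flags=0010 → (cmp)
[1] flags=0010 CS?T → r3=0xd0
[2] flags=0010 GE?T → r0=0xcc
[3] flags=0010 LE?F → skip
[4] flags=1001 → (cmp)
[5] flags=1001 CC?T → r0=0xa0
[6] flags=1001 EQ?F → skip
[7] flags=1001 GT?T → r3=0x4d

VAL = 0x4d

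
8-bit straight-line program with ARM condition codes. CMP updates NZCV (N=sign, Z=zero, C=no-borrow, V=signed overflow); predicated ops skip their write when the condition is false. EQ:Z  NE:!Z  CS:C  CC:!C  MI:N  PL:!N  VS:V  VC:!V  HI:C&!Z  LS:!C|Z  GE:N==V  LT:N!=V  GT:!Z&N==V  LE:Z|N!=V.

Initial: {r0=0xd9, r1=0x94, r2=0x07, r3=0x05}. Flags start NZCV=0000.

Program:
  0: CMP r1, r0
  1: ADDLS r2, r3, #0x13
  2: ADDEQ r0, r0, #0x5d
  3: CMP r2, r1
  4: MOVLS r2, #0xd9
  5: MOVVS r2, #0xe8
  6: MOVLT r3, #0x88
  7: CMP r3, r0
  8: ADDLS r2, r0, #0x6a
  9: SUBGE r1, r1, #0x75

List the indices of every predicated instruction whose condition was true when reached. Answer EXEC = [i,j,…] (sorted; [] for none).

EXEC = [1,4,5,8,9]

0: ✓ CMP  NZCV=1000
1: ✓ ADDLS  r2←0x18
2: · ADDEQ
3: ✓ CMP  NZCV=1001
4: ✓ MOVLS  r2←0xd9
5: ✓ MOVVS  r2←0xe8
6: · MOVLT
7: ✓ CMP  NZCV=0000
8: ✓ ADDLS  r2←0x43
9: ✓ SUBGE  r1←0x1f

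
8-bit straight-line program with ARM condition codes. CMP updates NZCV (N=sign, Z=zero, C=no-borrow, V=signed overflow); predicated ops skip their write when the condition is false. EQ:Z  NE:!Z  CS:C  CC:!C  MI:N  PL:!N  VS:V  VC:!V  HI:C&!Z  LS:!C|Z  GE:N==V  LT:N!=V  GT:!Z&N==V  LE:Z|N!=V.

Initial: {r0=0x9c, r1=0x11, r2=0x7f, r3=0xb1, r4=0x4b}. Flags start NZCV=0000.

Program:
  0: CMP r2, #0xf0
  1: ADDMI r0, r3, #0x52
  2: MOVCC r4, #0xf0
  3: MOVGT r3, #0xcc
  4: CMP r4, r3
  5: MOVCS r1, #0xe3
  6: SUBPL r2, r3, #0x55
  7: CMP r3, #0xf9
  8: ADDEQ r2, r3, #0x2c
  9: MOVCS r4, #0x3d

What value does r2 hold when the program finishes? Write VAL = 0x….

VAL = 0x77

0: ✓ CMP  NZCV=1001
1: ✓ ADDMI  r0←0x03
2: ✓ MOVCC  r4←0xf0
3: ✓ MOVGT  r3←0xcc
4: ✓ CMP  NZCV=0010
5: ✓ MOVCS  r1←0xe3
6: ✓ SUBPL  r2←0x77
7: ✓ CMP  NZCV=1000
8: · ADDEQ
9: · MOVCS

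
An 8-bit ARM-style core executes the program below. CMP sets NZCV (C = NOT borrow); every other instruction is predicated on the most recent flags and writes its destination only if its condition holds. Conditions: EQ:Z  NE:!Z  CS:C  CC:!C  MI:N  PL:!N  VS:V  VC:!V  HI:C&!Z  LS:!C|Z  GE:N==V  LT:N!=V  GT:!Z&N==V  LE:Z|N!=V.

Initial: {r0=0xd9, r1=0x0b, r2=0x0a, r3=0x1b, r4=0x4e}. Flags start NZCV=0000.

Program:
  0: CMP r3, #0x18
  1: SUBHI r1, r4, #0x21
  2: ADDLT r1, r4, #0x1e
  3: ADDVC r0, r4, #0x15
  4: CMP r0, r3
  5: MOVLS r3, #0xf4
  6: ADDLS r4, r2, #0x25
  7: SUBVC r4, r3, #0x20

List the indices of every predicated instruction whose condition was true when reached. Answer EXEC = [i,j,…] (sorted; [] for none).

EXEC = [1,3,7]

[0] flags=0010 → (cmp)
[1] flags=0010 HI?T → r1=0x2d
[2] flags=0010 LT?F → skip
[3] flags=0010 VC?T → r0=0x63
[4] flags=0010 → (cmp)
[5] flags=0010 LS?F → skip
[6] flags=0010 LS?F → skip
[7] flags=0010 VC?T → r4=0xfb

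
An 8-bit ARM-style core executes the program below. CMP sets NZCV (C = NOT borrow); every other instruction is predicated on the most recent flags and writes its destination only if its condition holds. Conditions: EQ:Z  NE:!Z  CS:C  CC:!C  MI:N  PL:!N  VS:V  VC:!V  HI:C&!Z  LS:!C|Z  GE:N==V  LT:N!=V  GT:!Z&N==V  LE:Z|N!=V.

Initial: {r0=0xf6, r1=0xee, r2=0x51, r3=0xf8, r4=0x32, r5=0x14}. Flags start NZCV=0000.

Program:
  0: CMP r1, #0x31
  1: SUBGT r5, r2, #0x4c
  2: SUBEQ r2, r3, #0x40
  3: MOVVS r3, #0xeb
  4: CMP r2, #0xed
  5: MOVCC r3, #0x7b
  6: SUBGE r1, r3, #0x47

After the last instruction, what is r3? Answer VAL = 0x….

VAL = 0x7b

0: ✓ CMP  NZCV=1010
1: · SUBGT
2: · SUBEQ
3: · MOVVS
4: ✓ CMP  NZCV=0000
5: ✓ MOVCC  r3←0x7b
6: ✓ SUBGE  r1←0x34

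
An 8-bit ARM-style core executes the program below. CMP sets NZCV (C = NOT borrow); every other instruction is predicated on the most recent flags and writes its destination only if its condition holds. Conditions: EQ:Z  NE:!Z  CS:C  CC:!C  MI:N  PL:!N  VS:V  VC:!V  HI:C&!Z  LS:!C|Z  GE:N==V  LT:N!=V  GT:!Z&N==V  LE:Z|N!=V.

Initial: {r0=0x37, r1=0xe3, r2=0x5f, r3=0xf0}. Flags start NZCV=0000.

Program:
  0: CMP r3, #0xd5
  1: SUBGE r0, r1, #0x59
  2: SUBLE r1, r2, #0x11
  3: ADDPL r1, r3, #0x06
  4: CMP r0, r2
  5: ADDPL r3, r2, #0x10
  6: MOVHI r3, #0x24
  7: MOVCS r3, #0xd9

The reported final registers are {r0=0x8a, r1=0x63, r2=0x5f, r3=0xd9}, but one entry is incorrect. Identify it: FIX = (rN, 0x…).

FIX = (r1, 0xf6)

0: ✓ CMP  NZCV=0010
1: ✓ SUBGE  r0←0x8a
2: · SUBLE
3: ✓ ADDPL  r1←0xf6
4: ✓ CMP  NZCV=0011
5: ✓ ADDPL  r3←0x6f
6: ✓ MOVHI  r3←0x24
7: ✓ MOVCS  r3←0xd9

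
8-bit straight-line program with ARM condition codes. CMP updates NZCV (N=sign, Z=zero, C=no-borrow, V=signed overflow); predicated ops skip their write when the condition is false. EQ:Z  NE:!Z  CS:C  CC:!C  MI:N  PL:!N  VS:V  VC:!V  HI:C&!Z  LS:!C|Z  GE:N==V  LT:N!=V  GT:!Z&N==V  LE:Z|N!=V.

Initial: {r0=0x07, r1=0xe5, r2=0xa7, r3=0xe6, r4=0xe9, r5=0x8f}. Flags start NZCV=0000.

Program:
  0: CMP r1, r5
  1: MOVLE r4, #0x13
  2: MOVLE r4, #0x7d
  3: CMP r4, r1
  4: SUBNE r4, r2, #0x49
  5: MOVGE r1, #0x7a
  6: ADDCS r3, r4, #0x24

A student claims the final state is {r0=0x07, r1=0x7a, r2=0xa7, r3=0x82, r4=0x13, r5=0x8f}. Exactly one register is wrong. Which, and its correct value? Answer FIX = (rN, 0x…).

FIX = (r4, 0x5e)

0: ✓ CMP  NZCV=0010
1: · MOVLE
2: · MOVLE
3: ✓ CMP  NZCV=0010
4: ✓ SUBNE  r4←0x5e
5: ✓ MOVGE  r1←0x7a
6: ✓ ADDCS  r3←0x82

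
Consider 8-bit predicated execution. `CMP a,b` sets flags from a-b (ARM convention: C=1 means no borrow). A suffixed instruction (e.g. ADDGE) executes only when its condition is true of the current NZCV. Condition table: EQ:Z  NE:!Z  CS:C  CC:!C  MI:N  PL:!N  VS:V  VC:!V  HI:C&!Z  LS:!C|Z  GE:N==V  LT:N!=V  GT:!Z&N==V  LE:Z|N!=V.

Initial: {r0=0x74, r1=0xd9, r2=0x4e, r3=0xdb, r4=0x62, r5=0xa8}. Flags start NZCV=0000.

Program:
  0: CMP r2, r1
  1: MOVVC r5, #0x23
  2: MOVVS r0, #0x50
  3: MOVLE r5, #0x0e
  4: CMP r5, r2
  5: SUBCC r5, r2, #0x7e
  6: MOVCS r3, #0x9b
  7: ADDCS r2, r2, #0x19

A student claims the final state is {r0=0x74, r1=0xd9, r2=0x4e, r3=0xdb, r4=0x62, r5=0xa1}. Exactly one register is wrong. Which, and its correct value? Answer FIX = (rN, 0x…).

0: ✓ CMP  NZCV=0000
1: ✓ MOVVC  r5←0x23
2: · MOVVS
3: · MOVLE
4: ✓ CMP  NZCV=1000
5: ✓ SUBCC  r5←0xd0
6: · MOVCS
7: · ADDCS

FIX = (r5, 0xd0)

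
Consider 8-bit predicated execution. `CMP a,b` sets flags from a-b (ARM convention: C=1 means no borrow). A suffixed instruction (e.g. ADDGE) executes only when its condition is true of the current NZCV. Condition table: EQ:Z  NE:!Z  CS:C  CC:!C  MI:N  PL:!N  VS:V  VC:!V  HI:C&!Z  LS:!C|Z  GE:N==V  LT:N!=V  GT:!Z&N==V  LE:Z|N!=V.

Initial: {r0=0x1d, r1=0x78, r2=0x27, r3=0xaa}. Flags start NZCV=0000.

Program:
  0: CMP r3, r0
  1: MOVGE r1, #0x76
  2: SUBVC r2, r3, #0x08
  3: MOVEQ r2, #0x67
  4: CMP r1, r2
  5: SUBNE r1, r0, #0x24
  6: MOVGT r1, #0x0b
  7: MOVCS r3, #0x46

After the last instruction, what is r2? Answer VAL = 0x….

VAL = 0xa2

[0] flags=1010 → (cmp)
[1] flags=1010 GE?F → skip
[2] flags=1010 VC?T → r2=0xa2
[3] flags=1010 EQ?F → skip
[4] flags=1001 → (cmp)
[5] flags=1001 NE?T → r1=0xf9
[6] flags=1001 GT?T → r1=0x0b
[7] flags=1001 CS?F → skip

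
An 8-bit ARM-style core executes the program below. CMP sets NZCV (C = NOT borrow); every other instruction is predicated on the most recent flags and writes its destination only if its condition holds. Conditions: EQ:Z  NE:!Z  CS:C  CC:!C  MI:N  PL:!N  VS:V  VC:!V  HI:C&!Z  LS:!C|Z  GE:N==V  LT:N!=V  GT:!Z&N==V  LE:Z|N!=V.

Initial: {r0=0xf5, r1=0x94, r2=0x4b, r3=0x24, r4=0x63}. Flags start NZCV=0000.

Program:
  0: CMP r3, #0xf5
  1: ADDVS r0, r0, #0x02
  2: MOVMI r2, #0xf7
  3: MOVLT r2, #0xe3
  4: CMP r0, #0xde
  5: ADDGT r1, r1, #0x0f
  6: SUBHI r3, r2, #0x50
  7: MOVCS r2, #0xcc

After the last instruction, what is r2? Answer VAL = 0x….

[0] flags=0000 → (cmp)
[1] flags=0000 VS?F → skip
[2] flags=0000 MI?F → skip
[3] flags=0000 LT?F → skip
[4] flags=0010 → (cmp)
[5] flags=0010 GT?T → r1=0xa3
[6] flags=0010 HI?T → r3=0xfb
[7] flags=0010 CS?T → r2=0xcc

VAL = 0xcc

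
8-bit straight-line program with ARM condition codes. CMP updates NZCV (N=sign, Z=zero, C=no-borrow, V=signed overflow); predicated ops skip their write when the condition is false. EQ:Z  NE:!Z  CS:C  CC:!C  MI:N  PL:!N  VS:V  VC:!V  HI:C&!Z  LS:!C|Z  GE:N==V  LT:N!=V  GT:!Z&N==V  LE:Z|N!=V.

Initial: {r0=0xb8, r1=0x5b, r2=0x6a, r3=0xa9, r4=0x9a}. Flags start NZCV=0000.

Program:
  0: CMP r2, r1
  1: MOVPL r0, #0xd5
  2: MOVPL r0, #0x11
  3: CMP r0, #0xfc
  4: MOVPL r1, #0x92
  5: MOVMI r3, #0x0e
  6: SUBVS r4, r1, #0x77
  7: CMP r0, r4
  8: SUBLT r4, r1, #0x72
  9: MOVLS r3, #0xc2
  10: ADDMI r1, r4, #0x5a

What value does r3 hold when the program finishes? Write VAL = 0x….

0: ✓ CMP  NZCV=0010
1: ✓ MOVPL  r0←0xd5
2: ✓ MOVPL  r0←0x11
3: ✓ CMP  NZCV=0000
4: ✓ MOVPL  r1←0x92
5: · MOVMI
6: · SUBVS
7: ✓ CMP  NZCV=0000
8: · SUBLT
9: ✓ MOVLS  r3←0xc2
10: · ADDMI

VAL = 0xc2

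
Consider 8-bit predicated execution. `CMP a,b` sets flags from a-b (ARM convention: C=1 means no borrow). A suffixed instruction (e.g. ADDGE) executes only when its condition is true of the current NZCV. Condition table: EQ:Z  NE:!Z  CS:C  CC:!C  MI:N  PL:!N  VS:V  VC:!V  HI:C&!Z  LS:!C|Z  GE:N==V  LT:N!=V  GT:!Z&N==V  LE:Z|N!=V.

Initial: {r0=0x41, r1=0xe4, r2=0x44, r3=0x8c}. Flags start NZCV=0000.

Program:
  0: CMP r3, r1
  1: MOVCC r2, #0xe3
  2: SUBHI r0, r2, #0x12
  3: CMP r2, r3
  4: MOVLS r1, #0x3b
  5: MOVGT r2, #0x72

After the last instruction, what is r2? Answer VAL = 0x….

[0] flags=1000 → (cmp)
[1] flags=1000 CC?T → r2=0xe3
[2] flags=1000 HI?F → skip
[3] flags=0010 → (cmp)
[4] flags=0010 LS?F → skip
[5] flags=0010 GT?T → r2=0x72

VAL = 0x72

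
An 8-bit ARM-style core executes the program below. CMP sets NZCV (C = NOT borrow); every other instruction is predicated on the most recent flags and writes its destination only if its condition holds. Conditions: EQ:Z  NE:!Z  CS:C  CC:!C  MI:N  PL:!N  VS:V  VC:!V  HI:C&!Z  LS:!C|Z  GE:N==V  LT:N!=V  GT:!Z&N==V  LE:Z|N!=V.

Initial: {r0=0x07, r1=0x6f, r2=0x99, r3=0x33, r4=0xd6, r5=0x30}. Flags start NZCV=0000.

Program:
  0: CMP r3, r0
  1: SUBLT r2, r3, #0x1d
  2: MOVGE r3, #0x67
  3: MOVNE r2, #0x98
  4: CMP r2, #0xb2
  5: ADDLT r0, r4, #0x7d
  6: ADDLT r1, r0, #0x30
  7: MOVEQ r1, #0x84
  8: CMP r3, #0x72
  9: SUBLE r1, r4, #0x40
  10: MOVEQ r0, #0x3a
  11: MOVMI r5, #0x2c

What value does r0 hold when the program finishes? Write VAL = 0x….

VAL = 0x53

[0] flags=0010 → (cmp)
[1] flags=0010 LT?F → skip
[2] flags=0010 GE?T → r3=0x67
[3] flags=0010 NE?T → r2=0x98
[4] flags=1000 → (cmp)
[5] flags=1000 LT?T → r0=0x53
[6] flags=1000 LT?T → r1=0x83
[7] flags=1000 EQ?F → skip
[8] flags=1000 → (cmp)
[9] flags=1000 LE?T → r1=0x96
[10] flags=1000 EQ?F → skip
[11] flags=1000 MI?T → r5=0x2c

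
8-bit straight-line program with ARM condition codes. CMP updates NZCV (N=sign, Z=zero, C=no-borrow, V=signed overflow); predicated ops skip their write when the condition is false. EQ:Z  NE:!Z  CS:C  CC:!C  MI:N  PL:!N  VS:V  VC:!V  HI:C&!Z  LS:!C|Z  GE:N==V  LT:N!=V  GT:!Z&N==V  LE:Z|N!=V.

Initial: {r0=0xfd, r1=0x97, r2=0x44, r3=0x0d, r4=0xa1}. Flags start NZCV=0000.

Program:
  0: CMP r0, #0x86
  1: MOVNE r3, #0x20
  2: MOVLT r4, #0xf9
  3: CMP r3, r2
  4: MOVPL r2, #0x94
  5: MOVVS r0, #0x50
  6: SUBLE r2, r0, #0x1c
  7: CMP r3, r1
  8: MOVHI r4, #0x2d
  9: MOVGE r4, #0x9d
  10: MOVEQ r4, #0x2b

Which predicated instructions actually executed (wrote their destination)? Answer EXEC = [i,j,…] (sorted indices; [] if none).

[0] flags=0010 → (cmp)
[1] flags=0010 NE?T → r3=0x20
[2] flags=0010 LT?F → skip
[3] flags=1000 → (cmp)
[4] flags=1000 PL?F → skip
[5] flags=1000 VS?F → skip
[6] flags=1000 LE?T → r2=0xe1
[7] flags=1001 → (cmp)
[8] flags=1001 HI?F → skip
[9] flags=1001 GE?T → r4=0x9d
[10] flags=1001 EQ?F → skip

EXEC = [1,6,9]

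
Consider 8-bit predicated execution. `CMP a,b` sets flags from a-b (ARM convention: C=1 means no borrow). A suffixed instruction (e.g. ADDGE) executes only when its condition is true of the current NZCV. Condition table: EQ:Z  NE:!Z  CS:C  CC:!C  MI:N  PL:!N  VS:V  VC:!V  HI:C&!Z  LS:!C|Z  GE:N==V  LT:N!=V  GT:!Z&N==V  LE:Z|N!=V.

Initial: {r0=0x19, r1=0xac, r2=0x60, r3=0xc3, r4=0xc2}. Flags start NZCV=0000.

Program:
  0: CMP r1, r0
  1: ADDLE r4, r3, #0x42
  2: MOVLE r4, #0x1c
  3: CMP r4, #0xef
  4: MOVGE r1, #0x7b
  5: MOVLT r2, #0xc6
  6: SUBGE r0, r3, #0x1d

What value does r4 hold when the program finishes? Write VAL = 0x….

0: ✓ CMP  NZCV=1010
1: ✓ ADDLE  r4←0x05
2: ✓ MOVLE  r4←0x1c
3: ✓ CMP  NZCV=0000
4: ✓ MOVGE  r1←0x7b
5: · MOVLT
6: ✓ SUBGE  r0←0xa6

VAL = 0x1c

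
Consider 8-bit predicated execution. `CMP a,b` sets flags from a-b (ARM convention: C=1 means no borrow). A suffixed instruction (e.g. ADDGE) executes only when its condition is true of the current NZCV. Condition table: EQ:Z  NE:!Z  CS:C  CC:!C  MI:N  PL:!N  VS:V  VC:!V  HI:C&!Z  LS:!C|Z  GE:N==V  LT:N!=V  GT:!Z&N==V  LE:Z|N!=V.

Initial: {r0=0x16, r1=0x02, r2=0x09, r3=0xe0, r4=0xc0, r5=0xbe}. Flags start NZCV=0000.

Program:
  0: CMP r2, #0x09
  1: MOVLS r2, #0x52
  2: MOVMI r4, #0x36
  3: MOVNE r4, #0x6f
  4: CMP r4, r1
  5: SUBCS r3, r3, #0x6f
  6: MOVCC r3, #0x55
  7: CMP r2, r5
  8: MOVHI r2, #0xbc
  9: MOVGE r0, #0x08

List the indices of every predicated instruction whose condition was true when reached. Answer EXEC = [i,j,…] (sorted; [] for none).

EXEC = [1,5,9]

[0] flags=0110 → (cmp)
[1] flags=0110 LS?T → r2=0x52
[2] flags=0110 MI?F → skip
[3] flags=0110 NE?F → skip
[4] flags=1010 → (cmp)
[5] flags=1010 CS?T → r3=0x71
[6] flags=1010 CC?F → skip
[7] flags=1001 → (cmp)
[8] flags=1001 HI?F → skip
[9] flags=1001 GE?T → r0=0x08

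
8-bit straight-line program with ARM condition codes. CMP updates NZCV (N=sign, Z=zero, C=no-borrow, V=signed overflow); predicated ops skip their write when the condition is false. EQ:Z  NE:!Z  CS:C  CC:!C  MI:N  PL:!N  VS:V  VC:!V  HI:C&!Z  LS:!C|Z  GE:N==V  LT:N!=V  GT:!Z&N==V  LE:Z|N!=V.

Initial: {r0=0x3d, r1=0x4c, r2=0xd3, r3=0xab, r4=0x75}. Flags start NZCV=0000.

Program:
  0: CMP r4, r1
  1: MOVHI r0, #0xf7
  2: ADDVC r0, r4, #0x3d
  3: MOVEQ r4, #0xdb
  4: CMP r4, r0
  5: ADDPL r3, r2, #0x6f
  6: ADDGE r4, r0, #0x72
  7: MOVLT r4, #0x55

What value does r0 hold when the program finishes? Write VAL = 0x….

VAL = 0xb2

[0] flags=0010 → (cmp)
[1] flags=0010 HI?T → r0=0xf7
[2] flags=0010 VC?T → r0=0xb2
[3] flags=0010 EQ?F → skip
[4] flags=1001 → (cmp)
[5] flags=1001 PL?F → skip
[6] flags=1001 GE?T → r4=0x24
[7] flags=1001 LT?F → skip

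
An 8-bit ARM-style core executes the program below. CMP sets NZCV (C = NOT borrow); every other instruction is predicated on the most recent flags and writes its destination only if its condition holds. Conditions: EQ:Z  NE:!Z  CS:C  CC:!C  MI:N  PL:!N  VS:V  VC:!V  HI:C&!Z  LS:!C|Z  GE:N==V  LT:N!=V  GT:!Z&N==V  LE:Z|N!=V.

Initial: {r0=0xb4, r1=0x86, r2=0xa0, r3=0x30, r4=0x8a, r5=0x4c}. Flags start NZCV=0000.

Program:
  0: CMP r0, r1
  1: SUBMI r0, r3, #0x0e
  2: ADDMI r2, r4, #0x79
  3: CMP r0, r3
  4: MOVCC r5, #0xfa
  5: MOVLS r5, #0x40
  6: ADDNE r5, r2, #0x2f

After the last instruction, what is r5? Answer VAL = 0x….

VAL = 0xcf

0: ✓ CMP  NZCV=0010
1: · SUBMI
2: · ADDMI
3: ✓ CMP  NZCV=1010
4: · MOVCC
5: · MOVLS
6: ✓ ADDNE  r5←0xcf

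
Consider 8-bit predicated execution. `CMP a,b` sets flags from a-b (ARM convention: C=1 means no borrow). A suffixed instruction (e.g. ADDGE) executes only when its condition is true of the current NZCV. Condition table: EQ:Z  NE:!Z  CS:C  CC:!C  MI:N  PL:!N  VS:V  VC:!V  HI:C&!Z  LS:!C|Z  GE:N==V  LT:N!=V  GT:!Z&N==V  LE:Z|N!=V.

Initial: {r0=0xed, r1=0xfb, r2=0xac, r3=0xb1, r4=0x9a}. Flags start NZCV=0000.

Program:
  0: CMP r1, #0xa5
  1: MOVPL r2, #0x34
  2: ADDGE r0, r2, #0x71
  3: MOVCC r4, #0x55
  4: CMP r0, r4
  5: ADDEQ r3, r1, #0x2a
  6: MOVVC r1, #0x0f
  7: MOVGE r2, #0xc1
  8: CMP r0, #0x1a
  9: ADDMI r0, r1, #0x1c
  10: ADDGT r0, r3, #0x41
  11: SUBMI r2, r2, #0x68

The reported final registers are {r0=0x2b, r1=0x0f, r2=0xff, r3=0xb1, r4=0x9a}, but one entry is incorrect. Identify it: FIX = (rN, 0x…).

0: ✓ CMP  NZCV=0010
1: ✓ MOVPL  r2←0x34
2: ✓ ADDGE  r0←0xa5
3: · MOVCC
4: ✓ CMP  NZCV=0010
5: · ADDEQ
6: ✓ MOVVC  r1←0x0f
7: ✓ MOVGE  r2←0xc1
8: ✓ CMP  NZCV=1010
9: ✓ ADDMI  r0←0x2b
10: · ADDGT
11: ✓ SUBMI  r2←0x59

FIX = (r2, 0x59)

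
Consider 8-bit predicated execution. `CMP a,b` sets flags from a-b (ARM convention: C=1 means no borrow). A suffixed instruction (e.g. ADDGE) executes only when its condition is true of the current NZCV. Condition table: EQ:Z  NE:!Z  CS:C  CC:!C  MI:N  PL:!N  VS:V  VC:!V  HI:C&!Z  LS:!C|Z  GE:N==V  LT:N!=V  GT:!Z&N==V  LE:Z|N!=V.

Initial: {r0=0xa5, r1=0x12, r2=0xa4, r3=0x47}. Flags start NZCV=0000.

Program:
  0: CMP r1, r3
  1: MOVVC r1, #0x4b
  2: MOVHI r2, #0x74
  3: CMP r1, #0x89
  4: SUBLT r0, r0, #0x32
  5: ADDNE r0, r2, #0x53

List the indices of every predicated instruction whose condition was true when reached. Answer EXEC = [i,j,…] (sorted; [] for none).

EXEC = [1,5]

[0] flags=1000 → (cmp)
[1] flags=1000 VC?T → r1=0x4b
[2] flags=1000 HI?F → skip
[3] flags=1001 → (cmp)
[4] flags=1001 LT?F → skip
[5] flags=1001 NE?T → r0=0xf7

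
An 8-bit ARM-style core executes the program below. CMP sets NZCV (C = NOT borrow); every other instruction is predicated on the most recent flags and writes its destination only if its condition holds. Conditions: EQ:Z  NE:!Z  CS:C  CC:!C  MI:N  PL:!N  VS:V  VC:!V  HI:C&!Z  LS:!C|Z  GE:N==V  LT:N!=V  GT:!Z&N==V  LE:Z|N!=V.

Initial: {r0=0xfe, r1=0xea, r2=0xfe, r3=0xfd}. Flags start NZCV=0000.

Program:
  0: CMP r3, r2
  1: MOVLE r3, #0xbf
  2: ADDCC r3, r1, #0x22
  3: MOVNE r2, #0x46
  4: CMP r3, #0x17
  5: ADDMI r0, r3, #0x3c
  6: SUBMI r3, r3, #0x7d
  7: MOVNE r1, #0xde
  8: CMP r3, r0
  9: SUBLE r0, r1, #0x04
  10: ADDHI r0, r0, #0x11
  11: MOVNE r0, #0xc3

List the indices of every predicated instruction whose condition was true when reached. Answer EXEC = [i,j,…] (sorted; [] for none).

[0] flags=1000 → (cmp)
[1] flags=1000 LE?T → r3=0xbf
[2] flags=1000 CC?T → r3=0x0c
[3] flags=1000 NE?T → r2=0x46
[4] flags=1000 → (cmp)
[5] flags=1000 MI?T → r0=0x48
[6] flags=1000 MI?T → r3=0x8f
[7] flags=1000 NE?T → r1=0xde
[8] flags=0011 → (cmp)
[9] flags=0011 LE?T → r0=0xda
[10] flags=0011 HI?T → r0=0xeb
[11] flags=0011 NE?T → r0=0xc3

EXEC = [1,2,3,5,6,7,9,10,11]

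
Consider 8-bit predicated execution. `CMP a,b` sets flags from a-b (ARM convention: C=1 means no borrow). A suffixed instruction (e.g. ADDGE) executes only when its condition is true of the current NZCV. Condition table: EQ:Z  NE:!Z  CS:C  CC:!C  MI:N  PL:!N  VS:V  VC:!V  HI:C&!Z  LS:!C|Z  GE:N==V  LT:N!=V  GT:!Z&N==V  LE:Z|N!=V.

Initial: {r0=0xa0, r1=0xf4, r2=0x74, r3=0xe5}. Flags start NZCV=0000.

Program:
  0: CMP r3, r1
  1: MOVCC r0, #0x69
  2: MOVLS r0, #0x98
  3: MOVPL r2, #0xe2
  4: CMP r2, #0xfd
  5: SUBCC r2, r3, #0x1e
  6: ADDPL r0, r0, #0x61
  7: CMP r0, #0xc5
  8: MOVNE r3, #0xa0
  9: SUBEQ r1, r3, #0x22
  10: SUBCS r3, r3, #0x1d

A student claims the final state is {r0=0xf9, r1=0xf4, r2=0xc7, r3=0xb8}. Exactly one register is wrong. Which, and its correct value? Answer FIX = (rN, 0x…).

0: ✓ CMP  NZCV=1000
1: ✓ MOVCC  r0←0x69
2: ✓ MOVLS  r0←0x98
3: · MOVPL
4: ✓ CMP  NZCV=0000
5: ✓ SUBCC  r2←0xc7
6: ✓ ADDPL  r0←0xf9
7: ✓ CMP  NZCV=0010
8: ✓ MOVNE  r3←0xa0
9: · SUBEQ
10: ✓ SUBCS  r3←0x83

FIX = (r3, 0x83)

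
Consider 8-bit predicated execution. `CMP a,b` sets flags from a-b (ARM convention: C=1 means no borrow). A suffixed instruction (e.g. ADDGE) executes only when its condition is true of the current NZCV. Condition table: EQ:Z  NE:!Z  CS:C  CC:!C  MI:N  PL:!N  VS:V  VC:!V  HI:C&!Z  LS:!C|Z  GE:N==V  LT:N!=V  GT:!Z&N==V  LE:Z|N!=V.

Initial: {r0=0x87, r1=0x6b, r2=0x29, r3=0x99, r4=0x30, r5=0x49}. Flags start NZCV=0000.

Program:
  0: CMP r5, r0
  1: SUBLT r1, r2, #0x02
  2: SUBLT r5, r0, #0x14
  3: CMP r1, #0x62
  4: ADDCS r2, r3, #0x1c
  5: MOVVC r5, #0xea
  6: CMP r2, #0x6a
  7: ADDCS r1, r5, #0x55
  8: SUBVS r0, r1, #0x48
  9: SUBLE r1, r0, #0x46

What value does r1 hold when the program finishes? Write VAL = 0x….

0: ✓ CMP  NZCV=1001
1: · SUBLT
2: · SUBLT
3: ✓ CMP  NZCV=0010
4: ✓ ADDCS  r2←0xb5
5: ✓ MOVVC  r5←0xea
6: ✓ CMP  NZCV=0011
7: ✓ ADDCS  r1←0x3f
8: ✓ SUBVS  r0←0xf7
9: ✓ SUBLE  r1←0xb1

VAL = 0xb1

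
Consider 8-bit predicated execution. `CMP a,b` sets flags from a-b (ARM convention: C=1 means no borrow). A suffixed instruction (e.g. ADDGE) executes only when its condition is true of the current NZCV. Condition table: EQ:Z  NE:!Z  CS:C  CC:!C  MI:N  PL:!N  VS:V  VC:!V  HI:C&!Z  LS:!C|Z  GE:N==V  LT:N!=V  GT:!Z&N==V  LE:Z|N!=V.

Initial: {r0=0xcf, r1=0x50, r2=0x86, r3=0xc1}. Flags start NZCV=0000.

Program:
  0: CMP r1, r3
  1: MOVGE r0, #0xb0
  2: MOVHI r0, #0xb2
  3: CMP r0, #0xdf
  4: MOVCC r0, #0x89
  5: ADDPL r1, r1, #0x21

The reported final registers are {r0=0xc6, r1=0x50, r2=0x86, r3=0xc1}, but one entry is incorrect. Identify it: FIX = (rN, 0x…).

[0] flags=1001 → (cmp)
[1] flags=1001 GE?T → r0=0xb0
[2] flags=1001 HI?F → skip
[3] flags=1000 → (cmp)
[4] flags=1000 CC?T → r0=0x89
[5] flags=1000 PL?F → skip

FIX = (r0, 0x89)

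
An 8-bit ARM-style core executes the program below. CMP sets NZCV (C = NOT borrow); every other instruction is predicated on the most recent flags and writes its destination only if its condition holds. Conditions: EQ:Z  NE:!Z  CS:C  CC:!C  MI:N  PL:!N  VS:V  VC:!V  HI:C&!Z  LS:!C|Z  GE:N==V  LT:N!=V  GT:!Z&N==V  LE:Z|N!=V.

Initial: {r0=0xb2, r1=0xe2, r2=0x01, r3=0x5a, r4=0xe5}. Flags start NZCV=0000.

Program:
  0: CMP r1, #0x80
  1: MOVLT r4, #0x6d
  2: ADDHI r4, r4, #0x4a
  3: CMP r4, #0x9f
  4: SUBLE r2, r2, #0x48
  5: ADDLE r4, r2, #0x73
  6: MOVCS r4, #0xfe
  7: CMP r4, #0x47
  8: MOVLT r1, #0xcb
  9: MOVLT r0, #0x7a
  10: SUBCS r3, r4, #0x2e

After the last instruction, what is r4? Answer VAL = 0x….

0: ✓ CMP  NZCV=0010
1: · MOVLT
2: ✓ ADDHI  r4←0x2f
3: ✓ CMP  NZCV=1001
4: · SUBLE
5: · ADDLE
6: · MOVCS
7: ✓ CMP  NZCV=1000
8: ✓ MOVLT  r1←0xcb
9: ✓ MOVLT  r0←0x7a
10: · SUBCS

VAL = 0x2f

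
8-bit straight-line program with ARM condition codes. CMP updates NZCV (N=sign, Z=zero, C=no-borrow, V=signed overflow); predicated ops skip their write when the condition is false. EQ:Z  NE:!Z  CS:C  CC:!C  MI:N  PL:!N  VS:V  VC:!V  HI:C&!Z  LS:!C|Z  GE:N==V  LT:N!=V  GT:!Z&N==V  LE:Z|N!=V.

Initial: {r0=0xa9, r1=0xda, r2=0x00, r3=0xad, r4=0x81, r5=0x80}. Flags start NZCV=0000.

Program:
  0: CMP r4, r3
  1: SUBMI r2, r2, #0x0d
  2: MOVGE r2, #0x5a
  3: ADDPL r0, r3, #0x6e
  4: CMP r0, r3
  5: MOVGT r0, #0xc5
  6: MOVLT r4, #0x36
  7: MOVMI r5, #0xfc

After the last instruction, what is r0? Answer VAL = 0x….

VAL = 0xa9

0: ✓ CMP  NZCV=1000
1: ✓ SUBMI  r2←0xf3
2: · MOVGE
3: · ADDPL
4: ✓ CMP  NZCV=1000
5: · MOVGT
6: ✓ MOVLT  r4←0x36
7: ✓ MOVMI  r5←0xfc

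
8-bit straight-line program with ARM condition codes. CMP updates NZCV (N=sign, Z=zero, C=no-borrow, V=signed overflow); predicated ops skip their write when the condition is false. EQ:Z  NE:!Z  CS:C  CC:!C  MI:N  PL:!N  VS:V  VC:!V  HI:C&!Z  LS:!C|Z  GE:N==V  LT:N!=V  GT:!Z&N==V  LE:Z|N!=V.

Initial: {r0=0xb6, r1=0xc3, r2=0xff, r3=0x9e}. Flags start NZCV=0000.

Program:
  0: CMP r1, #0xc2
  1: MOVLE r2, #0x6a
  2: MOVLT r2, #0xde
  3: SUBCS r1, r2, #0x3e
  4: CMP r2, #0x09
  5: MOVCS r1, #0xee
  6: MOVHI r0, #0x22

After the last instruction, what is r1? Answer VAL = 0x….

VAL = 0xee

[0] flags=0010 → (cmp)
[1] flags=0010 LE?F → skip
[2] flags=0010 LT?F → skip
[3] flags=0010 CS?T → r1=0xc1
[4] flags=1010 → (cmp)
[5] flags=1010 CS?T → r1=0xee
[6] flags=1010 HI?T → r0=0x22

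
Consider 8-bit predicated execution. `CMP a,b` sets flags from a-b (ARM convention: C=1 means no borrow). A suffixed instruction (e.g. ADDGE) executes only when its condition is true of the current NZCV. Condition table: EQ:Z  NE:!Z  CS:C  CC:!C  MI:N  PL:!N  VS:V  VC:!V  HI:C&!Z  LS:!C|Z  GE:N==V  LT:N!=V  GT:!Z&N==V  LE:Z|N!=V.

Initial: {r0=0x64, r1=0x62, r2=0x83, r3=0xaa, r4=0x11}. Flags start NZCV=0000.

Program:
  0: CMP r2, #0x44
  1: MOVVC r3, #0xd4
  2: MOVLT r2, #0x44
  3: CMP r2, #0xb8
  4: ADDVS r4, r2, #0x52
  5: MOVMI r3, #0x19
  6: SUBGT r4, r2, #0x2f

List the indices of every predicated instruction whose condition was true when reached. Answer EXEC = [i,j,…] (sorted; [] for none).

0: ✓ CMP  NZCV=0011
1: · MOVVC
2: ✓ MOVLT  r2←0x44
3: ✓ CMP  NZCV=1001
4: ✓ ADDVS  r4←0x96
5: ✓ MOVMI  r3←0x19
6: ✓ SUBGT  r4←0x15

EXEC = [2,4,5,6]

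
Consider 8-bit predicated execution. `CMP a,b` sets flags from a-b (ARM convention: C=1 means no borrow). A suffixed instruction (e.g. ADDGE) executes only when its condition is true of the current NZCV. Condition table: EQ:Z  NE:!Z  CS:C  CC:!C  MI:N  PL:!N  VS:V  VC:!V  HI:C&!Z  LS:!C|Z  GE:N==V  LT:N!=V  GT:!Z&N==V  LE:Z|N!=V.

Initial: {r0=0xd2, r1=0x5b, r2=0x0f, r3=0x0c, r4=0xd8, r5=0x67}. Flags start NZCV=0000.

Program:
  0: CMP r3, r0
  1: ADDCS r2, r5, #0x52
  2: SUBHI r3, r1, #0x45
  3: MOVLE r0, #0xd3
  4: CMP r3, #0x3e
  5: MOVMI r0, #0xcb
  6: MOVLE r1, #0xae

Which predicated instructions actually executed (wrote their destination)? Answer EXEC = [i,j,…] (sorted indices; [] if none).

[0] flags=0000 → (cmp)
[1] flags=0000 CS?F → skip
[2] flags=0000 HI?F → skip
[3] flags=0000 LE?F → skip
[4] flags=1000 → (cmp)
[5] flags=1000 MI?T → r0=0xcb
[6] flags=1000 LE?T → r1=0xae

EXEC = [5,6]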